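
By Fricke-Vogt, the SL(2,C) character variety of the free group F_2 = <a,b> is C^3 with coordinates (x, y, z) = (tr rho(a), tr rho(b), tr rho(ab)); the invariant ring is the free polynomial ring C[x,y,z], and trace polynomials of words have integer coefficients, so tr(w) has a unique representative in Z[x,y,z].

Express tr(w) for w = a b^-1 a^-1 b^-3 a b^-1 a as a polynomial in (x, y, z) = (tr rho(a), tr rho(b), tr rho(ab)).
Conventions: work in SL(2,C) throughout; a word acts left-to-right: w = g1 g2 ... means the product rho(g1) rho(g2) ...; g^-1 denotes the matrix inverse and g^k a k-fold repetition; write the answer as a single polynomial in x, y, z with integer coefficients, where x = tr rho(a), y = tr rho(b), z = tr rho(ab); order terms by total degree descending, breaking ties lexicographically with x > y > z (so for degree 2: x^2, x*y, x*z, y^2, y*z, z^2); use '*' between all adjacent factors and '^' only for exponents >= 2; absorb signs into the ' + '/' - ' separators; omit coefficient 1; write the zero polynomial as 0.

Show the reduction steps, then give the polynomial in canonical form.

use: trace(a^2) = trace(a) trace(a) - trace(1) = x^2 - 2
use: trace(a^2 b) = trace(a) trace(b a) - trace(b) = x*z - y
trace(a b^-1 a) = trace(a^2) trace(b) - trace(a^2 b) = x^2*y - x*z - y
use: trace(a b a b) = trace(b a) trace(b a) - trace(1)   [split at repeated b] = z^2 - 2
apply: trace(a b^-1 a b) = trace(a b a) trace(b) - trace(a b a b) = x*y*z - y^2 - z^2 + 2
apply: trace(b^-1 a b^-1 a) = trace(a b^-1 a) trace(b) - trace(a b^-1 a b) = x^2*y^2 - 2*x*y*z + z^2 - 2
use: trace(a^3) = trace(a) trace(a^2) - trace(a) = x^3 - 3*x
trace(a^3 b) = trace(a) trace(b a^2) - trace(b a) = x^2*z - x*y - z
trace(a b^-1 a^2) = trace(a^3) trace(b) - trace(a^3 b) = x^3*y - x^2*z - 2*x*y + z
trace(a^3 b a) = trace(a) trace(a b a^2) - trace(a b a) = x^3*z - x^2*y - 2*x*z + y
trace(b a b) = trace(b) trace(a b) - trace(a) = y*z - x
trace(b a b a^2) = trace(a) trace(b a b a) - trace(b a b) = x*z^2 - y*z - x
apply: trace(a^3 b a b) = trace(a) trace(b a b a^2) - trace(b a b a) = x^2*z^2 - x*y*z - x^2 - z^2 + 2
apply: trace(a^2 b a b^-1 a) = trace(a^3 b a) trace(b) - trace(a^3 b a b) = x^3*y*z - x^2*y^2 - x^2*z^2 - x*y*z + x^2 + y^2 + z^2 - 2
use: trace(b^2) = trace(b) trace(b) - trace(1) = y^2 - 2
apply: trace(b a^2 b) = trace(a) trace(b^2 a) - trace(b^2) = x*y*z - x^2 - y^2 + 2
use: trace(a b a^2 b a) = trace(a) trace(b a^2 b a) - trace(b a^2 b) = x^2*z^2 - 2*x*y*z + y^2 - 2
trace(b a b a b a) = trace(a b) trace(a b a b) - trace(a^-1 b^-1)   [split at repeated a] = z^3 - 3*z
use: trace(b a b a b) = trace(b) trace(a b a b) - trace(a b a) = y*z^2 - x*z - y
use: trace(a b a^2 b a b) = trace(a) trace(b a b a b a) - trace(b a b a b) = x*z^3 - y*z^2 - 2*x*z + y
trace(a^2 b a b^-1 a b) = trace(a b a^2 b a) trace(b) - trace(a b a^2 b a b) = x^2*y*z^2 - 2*x*y^2*z - x*z^3 + y^3 + y*z^2 + 2*x*z - 3*y
use: trace(b^-1 a b^-1 a^2 b a) = trace(a^2 b a b^-1 a) trace(b) - trace(a^2 b a b^-1 a b) = x^3*y^2*z - x^2*y^3 - 2*x^2*y*z^2 + x*y^2*z + x*z^3 + x^2*y - 2*x*z + y
use: trace(a^-1 b^-1 a b^-1 a^2 b) = trace(b^-1 a b^-1 a^2 b) trace(a) - trace(b^-1 a b^-1 a^2 b a) = -x^3*y^2*z + x^4*y + x^2*y^3 + 2*x^2*y*z^2 - x^3*z - x*y^2*z - x*z^3 - 3*x^2*y + 3*x*z - y
use: trace(b^-1 a b^-1 a^2 b^-1 a^-1) = trace(a^-1 b^-1 a b^-1 a^2) trace(b) - trace(a^-1 b^-1 a b^-1 a^2 b) = x^3*y^2*z - x^4*y - 2*x^2*y*z^2 + x^3*z - x*y^2*z + x*z^3 + 3*x^2*y + y*z^2 - 3*x*z - y
trace(b^-1 a^2 b^-1) = trace(a^2 b^-1) trace(b) - trace(a^2) = x^2*y^2 - x*y*z - x^2 - y^2 + 2
use: trace(b^-2 a b^-1 a^2 b^-1 a^-1) = trace(b^-1 a b^-1 a^2 b^-1 a^-1) trace(b) - trace(b^-1 a b^-1 a^2 b^-1 a^-1 b) = x^3*y^3*z - x^4*y^2 - 2*x^2*y^2*z^2 + x^3*y*z - x*y^3*z + x*y*z^3 + 2*x^2*y^2 + y^2*z^2 - 2*x*y*z + x^2 - 2
use: trace(a b^-1 a^-1 b^-3 a b^-1 a) = trace(b^-2 a b^-1 a^2 b^-1 a^-1) trace(b) - trace(b^-2 a b^-1 a^2 b^-1 a^-1 b) = x^3*y^4*z - x^4*y^3 - 2*x^2*y^3*z^2 - x*y^4*z + x*y^2*z^3 + x^4*y + 2*x^2*y^3 + 2*x^2*y*z^2 + y^3*z^2 - x^3*z - x*y^2*z - x*z^3 - 2*x^2*y - y*z^2 + 3*x*z - y

x^3*y^4*z - x^4*y^3 - 2*x^2*y^3*z^2 - x*y^4*z + x*y^2*z^3 + x^4*y + 2*x^2*y^3 + 2*x^2*y*z^2 + y^3*z^2 - x^3*z - x*y^2*z - x*z^3 - 2*x^2*y - y*z^2 + 3*x*z - y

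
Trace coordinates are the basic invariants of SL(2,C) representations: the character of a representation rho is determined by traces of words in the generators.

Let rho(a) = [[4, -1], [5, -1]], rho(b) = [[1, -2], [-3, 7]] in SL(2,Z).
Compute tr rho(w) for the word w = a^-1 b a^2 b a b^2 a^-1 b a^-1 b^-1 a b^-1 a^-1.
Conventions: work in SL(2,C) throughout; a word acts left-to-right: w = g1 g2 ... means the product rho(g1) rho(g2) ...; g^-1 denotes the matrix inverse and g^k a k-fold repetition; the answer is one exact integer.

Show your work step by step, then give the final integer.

-4383367850

rho(a^-1) = [[-1, 1], [-5, 4]]
... * rho(b) = [[1, -2], [-3, 7]]  ->  [[-4, 9], [-17, 38]]
... * rho(a) = [[4, -1], [5, -1]]  ->  [[29, -5], [122, -21]]
... * rho(a) = [[4, -1], [5, -1]]  ->  [[91, -24], [383, -101]]
... * rho(b) = [[1, -2], [-3, 7]]  ->  [[163, -350], [686, -1473]]
... * rho(a) = [[4, -1], [5, -1]]  ->  [[-1098, 187], [-4621, 787]]
... * rho(b) = [[1, -2], [-3, 7]]  ->  [[-1659, 3505], [-6982, 14751]]
... * rho(b) = [[1, -2], [-3, 7]]  ->  [[-12174, 27853], [-51235, 117221]]
... * rho(a^-1) = [[-1, 1], [-5, 4]]  ->  [[-127091, 99238], [-534870, 417649]]
... * rho(b) = [[1, -2], [-3, 7]]  ->  [[-424805, 948848], [-1787817, 3993283]]
... * rho(a^-1) = [[-1, 1], [-5, 4]]  ->  [[-4319435, 3370587], [-18178598, 14185315]]
... * rho(b^-1) = [[7, 2], [3, 1]]  ->  [[-20124284, -5268283], [-84694241, -22171881]]
... * rho(a) = [[4, -1], [5, -1]]  ->  [[-106838551, 25392567], [-449636369, 106866122]]
... * rho(b^-1) = [[7, 2], [3, 1]]  ->  [[-671692156, -188284535], [-2826856217, -792406616]]
... * rho(a^-1) = [[-1, 1], [-5, 4]]  ->  [[1613114831, -1424830296], [6788889297, -5996482681]]
tr = 1613114831 + -5996482681 = -4383367850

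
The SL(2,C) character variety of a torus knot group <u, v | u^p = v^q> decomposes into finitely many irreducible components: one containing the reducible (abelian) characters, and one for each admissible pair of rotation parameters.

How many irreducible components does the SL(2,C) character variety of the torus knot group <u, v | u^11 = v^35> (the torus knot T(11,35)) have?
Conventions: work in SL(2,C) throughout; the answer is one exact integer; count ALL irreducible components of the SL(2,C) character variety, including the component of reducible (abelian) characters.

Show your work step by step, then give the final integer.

For T(11,35): irreducibility forces the central element u^11 = v^35 to one of +I, -I.
This locks tr(u) to 2*cos(pi*alpha/11), alpha in 1..10, and tr(v) to 2*cos(pi*beta/35), beta in 1..34, on each component of irreducible characters.
The two central values (-1)^alpha I and (-1)^beta I must be the same matrix, so alpha and beta share a parity.
Enumerate parity-matched pairs: 5*17 odd-odd plus 5*17 even-even gives 170.
That is 170 components of irreducible characters, and with the reducible (abelian) component the total is 171.

171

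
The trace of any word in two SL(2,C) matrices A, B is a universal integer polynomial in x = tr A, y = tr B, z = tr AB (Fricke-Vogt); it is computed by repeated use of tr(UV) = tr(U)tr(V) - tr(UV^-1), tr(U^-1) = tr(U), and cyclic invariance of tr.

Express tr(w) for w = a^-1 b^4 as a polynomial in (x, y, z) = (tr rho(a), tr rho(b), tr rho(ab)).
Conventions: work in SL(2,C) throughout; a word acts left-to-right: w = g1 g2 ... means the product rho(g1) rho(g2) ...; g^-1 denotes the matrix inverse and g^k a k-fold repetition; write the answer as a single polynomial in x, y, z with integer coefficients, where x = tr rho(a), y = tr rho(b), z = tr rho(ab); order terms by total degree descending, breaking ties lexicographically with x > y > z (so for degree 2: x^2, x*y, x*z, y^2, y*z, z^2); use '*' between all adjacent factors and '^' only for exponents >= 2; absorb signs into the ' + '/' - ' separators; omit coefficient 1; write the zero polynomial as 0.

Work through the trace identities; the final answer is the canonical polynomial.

so trace(b^2) = trace(b) * trace(b) - trace(1) = y^2 - 2
trace(b^3) = trace(b) * trace(b^2) - trace(b) = y^3 - 3*y
so trace(b^4) = trace(b) * trace(b^3) - trace(b^2) = y^4 - 4*y^2 + 2
so trace(a b^2) = trace(b) * trace(a b) - trace(a) = y*z - x
trace(b a b^2) = trace(b) * trace(a b^2) - trace(a b) = y^2*z - x*y - z
trace(b^4 a) = trace(b) * trace(b a b^2) - trace(b a b) = y^3*z - x*y^2 - 2*y*z + x
reduce: trace(a^-1 b^4) = trace(b^4) * trace(a) - trace(b^4 a) = x*y^4 - y^3*z - 3*x*y^2 + 2*y*z + x

x*y^4 - y^3*z - 3*x*y^2 + 2*y*z + x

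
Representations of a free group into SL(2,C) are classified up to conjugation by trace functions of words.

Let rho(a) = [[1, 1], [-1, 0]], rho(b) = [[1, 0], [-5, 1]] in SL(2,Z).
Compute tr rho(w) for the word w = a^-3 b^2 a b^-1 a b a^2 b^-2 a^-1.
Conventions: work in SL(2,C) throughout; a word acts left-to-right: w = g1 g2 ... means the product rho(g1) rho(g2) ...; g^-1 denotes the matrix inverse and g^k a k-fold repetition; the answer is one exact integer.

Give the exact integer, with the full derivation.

rho(a^-1) = [[0, -1], [1, 1]]
... * rho(a^-1) = [[0, -1], [1, 1]]  ->  [[-1, -1], [1, 0]]
... * rho(a^-1) = [[0, -1], [1, 1]]  ->  [[-1, 0], [0, -1]]
... * rho(b) = [[1, 0], [-5, 1]]  ->  [[-1, 0], [5, -1]]
... * rho(b) = [[1, 0], [-5, 1]]  ->  [[-1, 0], [10, -1]]
... * rho(a) = [[1, 1], [-1, 0]]  ->  [[-1, -1], [11, 10]]
... * rho(b^-1) = [[1, 0], [5, 1]]  ->  [[-6, -1], [61, 10]]
... * rho(a) = [[1, 1], [-1, 0]]  ->  [[-5, -6], [51, 61]]
... * rho(b) = [[1, 0], [-5, 1]]  ->  [[25, -6], [-254, 61]]
... * rho(a) = [[1, 1], [-1, 0]]  ->  [[31, 25], [-315, -254]]
... * rho(a) = [[1, 1], [-1, 0]]  ->  [[6, 31], [-61, -315]]
... * rho(b^-1) = [[1, 0], [5, 1]]  ->  [[161, 31], [-1636, -315]]
... * rho(b^-1) = [[1, 0], [5, 1]]  ->  [[316, 31], [-3211, -315]]
... * rho(a^-1) = [[0, -1], [1, 1]]  ->  [[31, -285], [-315, 2896]]
tr = 31 + 2896 = 2927

2927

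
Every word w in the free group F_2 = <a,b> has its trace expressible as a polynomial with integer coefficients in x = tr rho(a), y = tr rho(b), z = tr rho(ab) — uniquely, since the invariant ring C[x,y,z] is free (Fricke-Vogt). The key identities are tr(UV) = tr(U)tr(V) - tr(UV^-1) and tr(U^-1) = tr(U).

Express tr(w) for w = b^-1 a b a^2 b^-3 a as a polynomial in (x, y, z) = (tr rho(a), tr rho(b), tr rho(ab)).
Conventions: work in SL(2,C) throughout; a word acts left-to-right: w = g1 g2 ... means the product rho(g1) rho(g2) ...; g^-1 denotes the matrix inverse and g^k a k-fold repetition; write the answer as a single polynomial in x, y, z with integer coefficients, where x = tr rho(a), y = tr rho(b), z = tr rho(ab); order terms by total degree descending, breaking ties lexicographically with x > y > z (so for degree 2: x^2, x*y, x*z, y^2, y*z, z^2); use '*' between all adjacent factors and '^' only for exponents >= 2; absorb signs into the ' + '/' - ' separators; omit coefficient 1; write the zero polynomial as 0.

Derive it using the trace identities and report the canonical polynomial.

x^3*y^4*z - x^2*y^5 - 2*x^2*y^3*z^2 - 2*x^3*y^2*z + x*y^4*z + x*y^2*z^3 + 3*x^2*y^3 + 3*x^2*y*z^2 - 2*x*y^2*z - x*z^3 - 2*x^2*y - y*z^2 + 2*x*z + y

use: trace(b a^2) = trace(a) * trace(b a) - trace(b)  (reduce the a square) = x*z - y
use: trace(a b a^2) = trace(a) * trace(b a^2) - trace(b a)  (reduce the a square) = x^2*z - x*y - z
apply: trace(a b a^3) = trace(a) * trace(a b a^2) - trace(a b a)  (reduce the a square) = x^3*z - x^2*y - 2*x*z + y
trace(b a b a) = trace(b a) * trace(b a) - trace(1)  (split on b) = z^2 - 2
trace(b a b) = trace(b) * trace(a b) - trace(a)  (reduce the b square) = y*z - x
trace(b a b a^2) = trace(a) * trace(b a b a) - trace(b a b)  (reduce the a square) = x*z^2 - y*z - x
trace(a b a^3 b) = trace(a) * trace(b a b a^2) - trace(b a b a)  (reduce the a square) = x^2*z^2 - x*y*z - x^2 - z^2 + 2
trace(a b^-1 a b a^2) = trace(a b a^3) * trace(b) - trace(a b a^3 b)  (eliminate b^-1) = x^3*y*z - x^2*y^2 - x^2*z^2 - x*y*z + x^2 + y^2 + z^2 - 2
apply: trace(a^2) = trace(a) * trace(a) - trace(1)  (reduce the a square) = x^2 - 2
apply: trace(b a^2 b) = trace(b) * trace(a^2 b) - trace(a^2)  (reduce the b square) = x*y*z - x^2 - y^2 + 2
trace(a b a^2 b a) = trace(a) * trace(b a^2 b a) - trace(b a^2 b)  (reduce the a square) = x^2*z^2 - 2*x*y*z + y^2 - 2
use: trace(b a b a b a) = trace(b a) * trace(b a b a) - trace(b^-1 a^-1)  (split on b) = z^3 - 3*z
trace(b a b a b) = trace(b) * trace(a b a b) - trace(a b a)  (reduce the b square) = y*z^2 - x*z - y
apply: trace(a b a^2 b a b) = trace(a) * trace(b a b a b a) - trace(b a b a b)  (reduce the a square) = x*z^3 - y*z^2 - 2*x*z + y
apply: trace(a b^-1 a b a^2 b) = trace(a b a^2 b a) * trace(b) - trace(a b a^2 b a b)  (eliminate b^-1) = x^2*y*z^2 - 2*x*y^2*z - x*z^3 + y^3 + y*z^2 + 2*x*z - 3*y
use: trace(b^-1 a b^-1 a b a^2) = trace(a b^-1 a b a^2) * trace(b) - trace(a b^-1 a b a^2 b)  (eliminate b^-1) = x^3*y^2*z - x^2*y^3 - 2*x^2*y*z^2 + x*y^2*z + x*z^3 + x^2*y - 2*x*z + y
trace(b^-2 a b^-1 a b a^2) = trace(b^-1 a b^-1 a b a^2) * trace(b) - trace(b^-1 a b^-1 a b a^2 b)  (eliminate b^-1) = x^3*y^3*z - x^2*y^4 - 2*x^2*y^2*z^2 - x^3*y*z + x*y^3*z + x*y*z^3 + 2*x^2*y^2 + x^2*z^2 - x*y*z - x^2 - z^2 + 2
trace(b^-1 a b a^2 b^-3 a) = trace(b^-2 a b^-1 a b a^2) * trace(b) - trace(b^-2 a b^-1 a b a^2 b)  (eliminate b^-1) = x^3*y^4*z - x^2*y^5 - 2*x^2*y^3*z^2 - 2*x^3*y^2*z + x*y^4*z + x*y^2*z^3 + 3*x^2*y^3 + 3*x^2*y*z^2 - 2*x*y^2*z - x*z^3 - 2*x^2*y - y*z^2 + 2*x*z + y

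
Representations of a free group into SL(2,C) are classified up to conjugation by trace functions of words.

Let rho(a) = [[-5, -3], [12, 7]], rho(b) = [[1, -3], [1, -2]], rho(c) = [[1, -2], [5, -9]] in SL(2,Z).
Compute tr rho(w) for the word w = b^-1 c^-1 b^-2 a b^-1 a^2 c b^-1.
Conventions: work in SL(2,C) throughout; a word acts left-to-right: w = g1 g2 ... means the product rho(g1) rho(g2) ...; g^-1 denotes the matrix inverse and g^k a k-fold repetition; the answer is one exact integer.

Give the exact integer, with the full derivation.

rho(b^-1) = [[-2, 3], [-1, 1]]
... * rho(c^-1) = [[-9, 2], [-5, 1]]  ->  [[3, -1], [4, -1]]
... * rho(b^-1) = [[-2, 3], [-1, 1]]  ->  [[-5, 8], [-7, 11]]
... * rho(b^-1) = [[-2, 3], [-1, 1]]  ->  [[2, -7], [3, -10]]
... * rho(a) = [[-5, -3], [12, 7]]  ->  [[-94, -55], [-135, -79]]
... * rho(b^-1) = [[-2, 3], [-1, 1]]  ->  [[243, -337], [349, -484]]
... * rho(a) = [[-5, -3], [12, 7]]  ->  [[-5259, -3088], [-7553, -4435]]
... * rho(a) = [[-5, -3], [12, 7]]  ->  [[-10761, -5839], [-15455, -8386]]
... * rho(c) = [[1, -2], [5, -9]]  ->  [[-39956, 74073], [-57385, 106384]]
... * rho(b^-1) = [[-2, 3], [-1, 1]]  ->  [[5839, -45795], [8386, -65771]]
tr = 5839 + -65771 = -59932

-59932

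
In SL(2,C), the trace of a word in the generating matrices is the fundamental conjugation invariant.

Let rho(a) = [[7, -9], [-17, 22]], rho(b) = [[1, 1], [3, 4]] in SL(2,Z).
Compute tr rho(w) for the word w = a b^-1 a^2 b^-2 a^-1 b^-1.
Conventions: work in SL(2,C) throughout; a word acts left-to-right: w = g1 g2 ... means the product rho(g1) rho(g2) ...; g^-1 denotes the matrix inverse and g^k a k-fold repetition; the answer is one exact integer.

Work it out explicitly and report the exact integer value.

rho(a) = [[7, -9], [-17, 22]]
... * rho(b^-1) = [[4, -1], [-3, 1]]  ->  [[55, -16], [-134, 39]]
... * rho(a) = [[7, -9], [-17, 22]]  ->  [[657, -847], [-1601, 2064]]
... * rho(a) = [[7, -9], [-17, 22]]  ->  [[18998, -24547], [-46295, 59817]]
... * rho(b^-1) = [[4, -1], [-3, 1]]  ->  [[149633, -43545], [-364631, 106112]]
... * rho(b^-1) = [[4, -1], [-3, 1]]  ->  [[729167, -193178], [-1776860, 470743]]
... * rho(a^-1) = [[22, 9], [17, 7]]  ->  [[12757648, 5210257], [-31088289, -12696539]]
... * rho(b^-1) = [[4, -1], [-3, 1]]  ->  [[35399821, -7547391], [-86263539, 18391750]]
tr = 35399821 + 18391750 = 53791571

53791571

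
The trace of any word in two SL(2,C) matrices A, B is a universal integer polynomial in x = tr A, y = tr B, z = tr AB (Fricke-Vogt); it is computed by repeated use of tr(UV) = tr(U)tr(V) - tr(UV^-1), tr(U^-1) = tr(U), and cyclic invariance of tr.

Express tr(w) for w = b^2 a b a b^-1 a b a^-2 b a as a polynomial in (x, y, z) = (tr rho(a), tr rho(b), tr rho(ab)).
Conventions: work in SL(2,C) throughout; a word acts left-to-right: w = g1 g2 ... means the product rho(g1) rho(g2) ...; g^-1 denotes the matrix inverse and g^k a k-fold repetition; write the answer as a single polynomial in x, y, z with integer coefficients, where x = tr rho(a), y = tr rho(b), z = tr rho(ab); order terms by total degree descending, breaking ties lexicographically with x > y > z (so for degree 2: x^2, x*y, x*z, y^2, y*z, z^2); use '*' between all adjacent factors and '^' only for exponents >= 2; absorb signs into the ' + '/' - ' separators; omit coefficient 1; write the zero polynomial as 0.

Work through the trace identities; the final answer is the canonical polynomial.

x^3*y^3*z^3 - 2*x^4*y^2*z^2 - x^2*y^4*z^2 - 2*x^2*y^2*z^4 + x^5*y*z + x^3*y^3*z + 3*x^3*y*z^3 + x*y*z^5 - x^4*z^2 + 6*x^2*y^2*z^2 - x^2*z^4 + y^4*z^2 + y^2*z^4 - 7*x^3*y*z - 2*x*y^3*z - 6*x*y*z^3 + x^4 + x^2*y^2 + 5*x^2*z^2 - 3*y^2*z^2 + 7*x*y*z - 4*x^2 - y^2 - z^2 + 2

reduce: tr(a b a b) = tr(b a) * tr(b a) - tr(1)   [split at a repeated b] = z^2 - 2
tr(a b a b a b) = tr(a b a b) * tr(a b) - tr(b a)   [split at a repeated a] = z^3 - 3*z
so tr(b a b) = tr(b) * tr(a b) - tr(a)   [square of b] = y*z - x
so tr(a b a b a) = tr(a) * tr(b a b a) - tr(b a b)   [square of a] = x*z^2 - y*z - x
so tr(a b a b^2 a b) = tr(b) * tr(a b a b a b) - tr(a b a b a)   [square of b] = y*z^3 - x*z^2 - 2*y*z + x
tr(b a^2) = tr(a) * tr(b a) - tr(b)   [square of a] = x*z - y
reduce: tr(a^2 b a) = tr(a) * tr(b a^2) - tr(b a)   [square of a] = x^2*z - x*y - z
tr(a b a b^2 a) = tr(b) * tr(a^2 b a b) - tr(a^2 b a)   [square of b] = x*y*z^2 - x^2*z - y^2*z + z
tr(b^2 a b^2 a b a) = tr(b) * tr(a b a b^2 a b) - tr(a b a b^2 a)   [square of b] = y^2*z^3 - 2*x*y*z^2 + x^2*z - y^2*z + x*y - z
reduce: tr(a b^2 a b) = tr(b) * tr(a b a b) - tr(a b a)   [square of b] = y*z^2 - x*z - y
reduce: tr(a^2) = tr(a) * tr(a) - tr(1)   [square of a] = x^2 - 2
reduce: tr(a b^2 a) = tr(b) * tr(a^2 b) - tr(a^2)   [square of b] = x*y*z - x^2 - y^2 + 2
reduce: tr(a b^2 a b^2) = tr(b) * tr(a b^2 a b) - tr(a b^2 a)   [square of b] = y^2*z^2 - 2*x*y*z + x^2 - 2
tr(b^2 a b^2 a b) = tr(b) * tr(a b^2 a b^2) - tr(a b^2 a b)   [square of b] = y^3*z^2 - 2*x*y^2*z + x^2*y - y*z^2 + x*z - y
reduce: tr(b a b^2 a b a^2 b) = tr(a) * tr(b^2 a b^2 a b a) - tr(b^2 a b^2 a b)   [square of a] = x*y^2*z^3 - 2*x^2*y*z^2 - y^3*z^2 + x^3*z + x*y^2*z + y*z^2 - 2*x*z + y
reduce: tr(a b a b a b a b) = tr(b a b a b a) * tr(b a) - tr(a b a b)   [split at a repeated b] = z^4 - 4*z^2 + 2
reduce: tr(a b a b a b a) = tr(a) * tr(b a b a b a) - tr(b a b a b)   [square of a] = x*z^3 - y*z^2 - 2*x*z + y
so tr(b a b a b^2 a b a) = tr(b) * tr(a b a b a b a b) - tr(a b a b a b a)   [square of b] = y*z^4 - x*z^3 - 3*y*z^2 + 2*x*z + y
reduce: tr(b a b^2 a b a^2 b a) = tr(a) * tr(b a b a b^2 a b a) - tr(b a b a b^2 a b)   [square of a] = x*y*z^4 - x^2*z^3 - y^2*z^3 - x*y*z^2 + x^2*z + y^2*z + z
tr(b a b^2 a b a^2 b a^-1) = tr(b a b^2 a b a^2 b) * tr(a) - tr(b a b^2 a b a^2 b a)   [inverse elimination on a] = x^2*y^2*z^3 - 2*x^3*y*z^2 - x*y^3*z^2 - x*y*z^4 + x^4*z + x^2*y^2*z + x^2*z^3 + y^2*z^3 + 2*x*y*z^2 - 3*x^2*z - y^2*z + x*y - z
so tr(a b a^-2 b a b^2 a b a) = tr(b a b^2 a b a^2 b a^-1) * tr(a) - tr(b a b^2 a b a^2 b)   [inverse elimination on a] = x^3*y^2*z^3 - 2*x^4*y*z^2 - x^2*y^3*z^2 - x^2*y*z^4 + x^5*z + x^3*y^2*z + x^3*z^3 + 4*x^2*y*z^2 + y^3*z^2 - 4*x^3*z - 2*x*y^2*z + x^2*y - y*z^2 + x*z - y
reduce: tr(b a b a b^2) = tr(b) * tr(a b a b^2) - tr(a b a b)   [square of b] = y^2*z^2 - x*y*z - y^2 - z^2 + 2
reduce: tr(a b a b a b^2 a) = tr(a) * tr(b a b a b^2 a) - tr(b a b a b^2)   [square of a] = x*y*z^3 - x^2*z^2 - y^2*z^2 - x*y*z + x^2 + y^2 + z^2 - 2
tr(b a b^2 a b a b a b) = tr(b) * tr(a b a b a b^2 a b) - tr(a b a b a b^2 a)   [square of b] = y^2*z^4 - 2*x*y*z^3 + x^2*z^2 - 2*y^2*z^2 + 3*x*y*z - x^2 - z^2 + 2
so tr(a b a b a b a b a b) = tr(a b a b) * tr(a b a b a b) - tr(a^-1 b^-1)   [split at a repeated a] = z^5 - 5*z^3 + 5*z
reduce: tr(a b a b a b a b a) = tr(a) * tr(b a b a b a b a) - tr(b a b a b a b)   [square of a] = x*z^4 - y*z^3 - 3*x*z^2 + 2*y*z + x
so tr(b a b^2 a b a b a b a) = tr(b) * tr(a b a b a b a b a b) - tr(a b a b a b a b a)   [square of b] = y*z^5 - x*z^4 - 4*y*z^3 + 3*x*z^2 + 3*y*z - x
tr(b a b^2 a b a b a b a^-1) = tr(b a b^2 a b a b a b) * tr(a) - tr(b a b^2 a b a b a b a)   [inverse elimination on a] = x*y^2*z^4 - 2*x^2*y*z^3 - y*z^5 + x^3*z^2 - 2*x*y^2*z^2 + x*z^4 + 3*x^2*y*z + 4*y*z^3 - x^3 - 4*x*z^2 - 3*y*z + 3*x
reduce: tr(a b a^-2 b a b^2 a b a b) = tr(b a b^2 a b a b a b a^-1) * tr(a) - tr(b a b^2 a b a b a b)   [inverse elimination on a] = x^2*y^2*z^4 - 2*x^3*y*z^3 - x*y*z^5 + x^4*z^2 - 2*x^2*y^2*z^2 + x^2*z^4 - y^2*z^4 + 3*x^3*y*z + 6*x*y*z^3 - x^4 - 5*x^2*z^2 + 2*y^2*z^2 - 6*x*y*z + 4*x^2 + z^2 - 2
tr(b^2 a b a b^-1 a b a^-2 b a) = tr(a b a^-2 b a b^2 a b a) * tr(b) - tr(a b a^-2 b a b^2 a b a b)   [inverse elimination on b] = x^3*y^3*z^3 - 2*x^4*y^2*z^2 - x^2*y^4*z^2 - 2*x^2*y^2*z^4 + x^5*y*z + x^3*y^3*z + 3*x^3*y*z^3 + x*y*z^5 - x^4*z^2 + 6*x^2*y^2*z^2 - x^2*z^4 + y^4*z^2 + y^2*z^4 - 7*x^3*y*z - 2*x*y^3*z - 6*x*y*z^3 + x^4 + x^2*y^2 + 5*x^2*z^2 - 3*y^2*z^2 + 7*x*y*z - 4*x^2 - y^2 - z^2 + 2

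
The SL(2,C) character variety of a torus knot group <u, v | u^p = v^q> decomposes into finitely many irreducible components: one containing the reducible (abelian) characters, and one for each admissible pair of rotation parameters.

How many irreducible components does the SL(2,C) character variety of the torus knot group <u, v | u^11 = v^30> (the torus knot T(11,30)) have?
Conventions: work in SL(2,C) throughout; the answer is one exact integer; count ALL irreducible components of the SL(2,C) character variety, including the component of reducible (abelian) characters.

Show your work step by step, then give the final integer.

146

In the torus knot group T(11,30), u^11 = v^30 is central, so an irreducible representation sends it to +I or -I (Schur).
This locks tr(u) to 2*cos(pi*alpha/11), alpha in 1..10, and tr(v) to 2*cos(pi*beta/30), beta in 1..29, on each component of irreducible characters.
The two central values (-1)^alpha I and (-1)^beta I must be the same matrix, so alpha and beta share a parity.
Counting: 5 odd alphas x 15 odd betas + 5 even alphas x 14 even betas = 75 + 70 = 145.
components with irreducible characters: 145; plus the single component of reducible (abelian) characters: total 146.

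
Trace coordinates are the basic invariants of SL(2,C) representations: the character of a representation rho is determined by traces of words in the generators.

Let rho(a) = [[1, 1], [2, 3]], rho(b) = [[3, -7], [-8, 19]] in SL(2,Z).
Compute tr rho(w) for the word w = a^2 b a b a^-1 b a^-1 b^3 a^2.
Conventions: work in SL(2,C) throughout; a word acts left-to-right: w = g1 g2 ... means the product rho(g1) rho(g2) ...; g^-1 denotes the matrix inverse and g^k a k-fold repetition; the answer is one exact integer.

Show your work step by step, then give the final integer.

81780715744

rho(a) = [[1, 1], [2, 3]]
... * rho(a) = [[1, 1], [2, 3]]  ->  [[3, 4], [8, 11]]
... * rho(b) = [[3, -7], [-8, 19]]  ->  [[-23, 55], [-64, 153]]
... * rho(a) = [[1, 1], [2, 3]]  ->  [[87, 142], [242, 395]]
... * rho(b) = [[3, -7], [-8, 19]]  ->  [[-875, 2089], [-2434, 5811]]
... * rho(a^-1) = [[3, -1], [-2, 1]]  ->  [[-6803, 2964], [-18924, 8245]]
... * rho(b) = [[3, -7], [-8, 19]]  ->  [[-44121, 103937], [-122732, 289123]]
... * rho(a^-1) = [[3, -1], [-2, 1]]  ->  [[-340237, 148058], [-946442, 411855]]
... * rho(b) = [[3, -7], [-8, 19]]  ->  [[-2205175, 5194761], [-6134166, 14450339]]
... * rho(b) = [[3, -7], [-8, 19]]  ->  [[-48173613, 114136684], [-134005210, 317495603]]
... * rho(b) = [[3, -7], [-8, 19]]  ->  [[-1057614311, 2505812287], [-2941980454, 6970452927]]
... * rho(a) = [[1, 1], [2, 3]]  ->  [[3954010263, 6459822550], [10998925400, 17969378327]]
... * rho(a) = [[1, 1], [2, 3]]  ->  [[16873655363, 23333477913], [46937682054, 64907060381]]
tr = 16873655363 + 64907060381 = 81780715744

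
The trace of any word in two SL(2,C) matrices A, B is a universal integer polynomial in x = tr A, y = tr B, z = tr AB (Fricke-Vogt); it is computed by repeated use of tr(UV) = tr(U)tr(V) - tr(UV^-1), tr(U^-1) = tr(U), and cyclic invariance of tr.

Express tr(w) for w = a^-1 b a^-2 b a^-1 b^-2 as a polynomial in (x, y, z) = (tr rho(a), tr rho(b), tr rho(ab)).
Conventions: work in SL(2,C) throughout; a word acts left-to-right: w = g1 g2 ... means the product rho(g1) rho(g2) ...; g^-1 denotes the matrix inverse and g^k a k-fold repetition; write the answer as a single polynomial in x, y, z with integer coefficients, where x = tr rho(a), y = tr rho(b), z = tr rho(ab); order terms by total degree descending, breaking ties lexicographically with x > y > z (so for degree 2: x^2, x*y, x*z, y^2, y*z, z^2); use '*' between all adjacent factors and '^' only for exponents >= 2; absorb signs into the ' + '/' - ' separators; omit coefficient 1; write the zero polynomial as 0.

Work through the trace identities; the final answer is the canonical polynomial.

next, tr(b a^-1) = tr(b)*tr(a) - tr(b a)   [inverse elimination on a] = x*y - z
tr(a^-1 b a^-1) = tr(b a^-1)*tr(a) - tr(b)   [inverse elimination on a] = x^2*y - x*z - y
next, tr(a^-2 b a^-1) = tr(a^-1 b a^-1)*tr(a) - tr(a^-1 b)   [inverse elimination on a] = x^3*y - x^2*z - 2*x*y + z
tr(b^2) = tr(b)*tr(b) - tr(1)   [square of b] = y^2 - 2
next, tr(b^2 a) = tr(b)*tr(a b) - tr(a)   [square of b] = y*z - x
tr(a^-1 b^2) = tr(b^2)*tr(a) - tr(b^2 a)   [inverse elimination on a] = x*y^2 - y*z - x
and tr(b a^-2 b) = tr(a^-1 b^2)*tr(a) - tr(a^-1 b^2 a)   [inverse elimination on a] = x^2*y^2 - x*y*z - x^2 - y^2 + 2
tr(b^2 a b) = tr(b)*tr(a b^2) - tr(a b)   [square of b] = y^2*z - x*y - z
and tr(a b a b) = tr(b a)*tr(b a) - tr(1)   [split at a repeated b] = z^2 - 2
and tr(a b a) = tr(a)*tr(b a) - tr(b)   [square of a] = x*z - y
tr(b^2 a b a) = tr(b)*tr(a b a b) - tr(a b a)   [square of b] = y*z^2 - x*z - y
tr(a^-1 b^2 a b) = tr(b^2 a b)*tr(a) - tr(b^2 a b a)   [inverse elimination on a] = x*y^2*z - x^2*y - y*z^2 + y
tr(b a b a^-2 b) = tr(a^-1 b^2 a b)*tr(a) - tr(a^-1 b^2 a b a)   [inverse elimination on a] = x^2*y^2*z - x^3*y - x*y*z^2 - y^2*z + 2*x*y + z
and tr(b a b a b a) = tr(b a b a)*tr(b a) - tr(a b)   [split at a repeated b] = z^3 - 3*z
next, tr(b a b a b a^-1) = tr(b a b a b)*tr(a) - tr(b a b a b a)   [inverse elimination on a] = x*y*z^2 - x^2*z - z^3 - x*y + 3*z
tr(b a b a^-2 b a) = tr(b a b a b a^-1)*tr(a) - tr(b a b a b)   [inverse elimination on a] = x^2*y*z^2 - x^3*z - x*z^3 - x^2*y - y*z^2 + 4*x*z + y
next, tr(a b a^-2 b a^-1 b) = tr(b a b a^-2 b)*tr(a) - tr(b a b a^-2 b a)   [inverse elimination on a] = x^3*y^2*z - x^4*y - 2*x^2*y*z^2 + x^3*z - x*y^2*z + x*z^3 + 3*x^2*y + y*z^2 - 3*x*z - y
and tr(b a^-2 b a^-1 b^-1 a) = tr(a b a^-2 b a^-1)*tr(b) - tr(a b a^-2 b a^-1 b)   [inverse elimination on b] = -x^3*y^2*z + x^4*y + x^2*y^3 + 2*x^2*y*z^2 - x^3*z - x*z^3 - 4*x^2*y - y^3 - y*z^2 + 3*x*z + 3*y
and tr(b^-1 a^-1 b a^-2 b a^-1) = tr(b a^-2 b a^-1 b^-1)*tr(a) - tr(b a^-2 b a^-1 b^-1 a)   [inverse elimination on a] = x^3*y^2*z - x^2*y^3 - 2*x^2*y*z^2 + x*z^3 + 2*x^2*y + y^3 + y*z^2 - 2*x*z - 3*y
tr(b a^-1 b a) = tr(b a b)*tr(a) - tr(b a b a)   [inverse elimination on a] = x*y*z - x^2 - z^2 + 2
next, tr(b a^-1 b a^-1) = tr(b a^-1 b)*tr(a) - tr(b a^-1 b a)   [inverse elimination on a] = x^2*y^2 - 2*x*y*z + z^2 - 2
tr(b a^-2 b a^-1) = tr(b a^-1 b a^-1)*tr(a) - tr(b a^-1 b)   [inverse elimination on a] = x^3*y^2 - 2*x^2*y*z - x*y^2 + x*z^2 + y*z - x
next, tr(a^-1 b a^-2 b a^-1) = tr(b a^-2 b a^-1)*tr(a) - tr(b a^-2 b)   [inverse elimination on a] = x^4*y^2 - 2*x^3*y*z - 2*x^2*y^2 + x^2*z^2 + 2*x*y*z + y^2 - 2
and tr(a^-1 b a^-2 b a^-1 b^-2) = tr(b^-1 a^-1 b a^-2 b a^-1)*tr(b) - tr(b^-1 a^-1 b a^-2 b a^-1 b)   [inverse elimination on b] = x^3*y^3*z - x^4*y^2 - x^2*y^4 - 2*x^2*y^2*z^2 + 2*x^3*y*z + x*y*z^3 + 4*x^2*y^2 - x^2*z^2 + y^4 + y^2*z^2 - 4*x*y*z - 4*y^2 + 2

x^3*y^3*z - x^4*y^2 - x^2*y^4 - 2*x^2*y^2*z^2 + 2*x^3*y*z + x*y*z^3 + 4*x^2*y^2 - x^2*z^2 + y^4 + y^2*z^2 - 4*x*y*z - 4*y^2 + 2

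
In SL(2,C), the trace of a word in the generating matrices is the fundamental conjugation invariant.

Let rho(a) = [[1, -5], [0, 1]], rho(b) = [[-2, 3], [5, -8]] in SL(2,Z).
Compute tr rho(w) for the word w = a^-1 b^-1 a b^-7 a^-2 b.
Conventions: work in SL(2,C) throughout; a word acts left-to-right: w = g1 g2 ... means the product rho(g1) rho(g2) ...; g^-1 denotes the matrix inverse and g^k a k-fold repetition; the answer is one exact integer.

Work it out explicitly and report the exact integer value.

-17940593880

rho(a^-1) = [[1, 5], [0, 1]]
... * rho(b^-1) = [[-8, -3], [-5, -2]]  ->  [[-33, -13], [-5, -2]]
... * rho(a) = [[1, -5], [0, 1]]  ->  [[-33, 152], [-5, 23]]
... * rho(b^-1) = [[-8, -3], [-5, -2]]  ->  [[-496, -205], [-75, -31]]
... * rho(b^-1) = [[-8, -3], [-5, -2]]  ->  [[4993, 1898], [755, 287]]
... * rho(b^-1) = [[-8, -3], [-5, -2]]  ->  [[-49434, -18775], [-7475, -2839]]
... * rho(b^-1) = [[-8, -3], [-5, -2]]  ->  [[489347, 185852], [73995, 28103]]
... * rho(b^-1) = [[-8, -3], [-5, -2]]  ->  [[-4844036, -1839745], [-732475, -278191]]
... * rho(b^-1) = [[-8, -3], [-5, -2]]  ->  [[47951013, 18211598], [7250755, 2753807]]
... * rho(b^-1) = [[-8, -3], [-5, -2]]  ->  [[-474666094, -180276235], [-71775075, -27259879]]
... * rho(a^-1) = [[1, 5], [0, 1]]  ->  [[-474666094, -2553606705], [-71775075, -386135254]]
... * rho(a^-1) = [[1, 5], [0, 1]]  ->  [[-474666094, -4926937175], [-71775075, -745010629]]
... * rho(b) = [[-2, 3], [5, -8]]  ->  [[-23685353687, 37991499118], [-3581502995, 5744759807]]
tr = -23685353687 + 5744759807 = -17940593880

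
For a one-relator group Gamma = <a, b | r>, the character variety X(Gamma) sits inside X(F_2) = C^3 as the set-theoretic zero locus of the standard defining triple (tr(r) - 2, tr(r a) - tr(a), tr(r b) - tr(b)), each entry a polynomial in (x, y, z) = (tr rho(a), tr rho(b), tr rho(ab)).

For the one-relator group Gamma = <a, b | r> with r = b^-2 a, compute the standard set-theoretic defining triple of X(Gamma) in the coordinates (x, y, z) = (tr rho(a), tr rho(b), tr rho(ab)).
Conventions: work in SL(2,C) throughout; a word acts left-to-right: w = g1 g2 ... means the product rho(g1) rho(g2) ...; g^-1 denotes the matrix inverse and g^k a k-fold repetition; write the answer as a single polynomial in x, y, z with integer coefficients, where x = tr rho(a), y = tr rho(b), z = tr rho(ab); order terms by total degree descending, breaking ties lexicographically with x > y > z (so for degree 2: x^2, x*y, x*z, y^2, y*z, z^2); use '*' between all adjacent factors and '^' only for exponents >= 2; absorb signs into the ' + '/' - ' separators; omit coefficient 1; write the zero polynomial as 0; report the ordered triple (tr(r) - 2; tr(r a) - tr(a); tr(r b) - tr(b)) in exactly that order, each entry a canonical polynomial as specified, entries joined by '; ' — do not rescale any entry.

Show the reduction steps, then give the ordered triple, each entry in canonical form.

x*y^2 - y*z - x - 2; x^2*y^2 - x*y*z - x^2 - y^2 - x + 2; x*y - y - z

trace(a b^-1) = trace(a)*trace(b) - trace(a b)  (eliminate b^-1) = x*y - z
next, trace(b^-2 a) = trace(a b^-1)*trace(b) - trace(a)  (eliminate b^-1) = x*y^2 - y*z - x
trace(a^2) = trace(a)*trace(a) - trace(1)   [square of a] = x^2 - 2
next, trace(a^2 b) = trace(a)*trace(b a) - trace(b)   [square of a] = x*z - y
next, trace(b^-1 a^2) = trace(a^2)*trace(b) - trace(a^2 b)   [inverse elimination on b] = x^2*y - x*z - y
and trace(b^-2 a^2) = trace(b^-1 a^2)*trace(b) - trace(b^-1 a^2 b)   [inverse elimination on b] = x^2*y^2 - x*y*z - x^2 - y^2 + 2
assemble the triple (trace(r) - 2; trace(r a) - x; trace(r b) - y)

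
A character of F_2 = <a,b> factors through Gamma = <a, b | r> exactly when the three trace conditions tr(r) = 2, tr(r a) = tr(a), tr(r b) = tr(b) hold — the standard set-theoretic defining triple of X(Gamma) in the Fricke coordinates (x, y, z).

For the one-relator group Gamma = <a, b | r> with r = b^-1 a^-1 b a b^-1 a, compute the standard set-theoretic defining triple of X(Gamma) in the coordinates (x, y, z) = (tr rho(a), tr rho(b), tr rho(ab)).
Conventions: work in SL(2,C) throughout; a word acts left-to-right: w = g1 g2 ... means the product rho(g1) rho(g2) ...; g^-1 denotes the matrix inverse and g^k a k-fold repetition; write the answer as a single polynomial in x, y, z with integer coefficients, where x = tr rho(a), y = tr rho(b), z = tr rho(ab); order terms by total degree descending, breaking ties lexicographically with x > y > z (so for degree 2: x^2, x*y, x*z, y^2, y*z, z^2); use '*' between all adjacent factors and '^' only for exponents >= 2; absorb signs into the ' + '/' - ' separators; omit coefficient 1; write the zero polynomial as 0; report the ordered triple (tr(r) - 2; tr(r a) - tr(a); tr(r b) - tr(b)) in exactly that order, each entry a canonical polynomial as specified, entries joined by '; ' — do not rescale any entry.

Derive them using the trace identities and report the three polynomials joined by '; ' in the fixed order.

-x^2*y^2*z + x^3*y + x*y^3 + 2*x*y*z^2 - x^2*z - y^2*z - z^3 - 3*x*y + 3*z - 2; -x^3*y^2*z + x^4*y + x^2*y^3 + 2*x^2*y*z^2 - x^3*z - x*z^3 - 4*x^2*y - y^3 - y*z^2 + 3*x*z - x + 3*y; x - y

tr(a^2) = tr(a)*tr(a) - tr(1)   [square of a] = x^2 - 2
tr(a b a) = tr(a)*tr(b a) - tr(b)   [square of a] = x*z - y
tr(a b a^2) = tr(a)*tr(a b a) - tr(a b)   [square of a] = x^2*z - x*y - z
tr(b a b a) = tr(a b)*tr(a b) - tr(1)   [split at a repeated a] = z^2 - 2
tr(b a b) = tr(b)*tr(a b) - tr(a)   [square of b] = y*z - x
tr(a b a^2 b) = tr(a)*tr(b a b a) - tr(b a b)   [square of a] = x*z^2 - y*z - x
so tr(b a^2 b^-1 a) = tr(a b a^2)*tr(b) - tr(a b a^2 b)   [inverse elimination on b] = x^2*y*z - x*y^2 - x*z^2 + x
tr(a b^-1 a^-1 b a) = tr(b a^2 b^-1)*tr(a) - tr(b a^2 b^-1 a)   [inverse elimination on a] = -x^2*y*z + x^3 + x*y^2 + x*z^2 - 3*x
reduce: tr(b a b a b) = tr(b)*tr(a b a b) - tr(a b a)   [square of b] = y*z^2 - x*z - y
reduce: tr(b a b a b a) = tr(a b a b)*tr(a b) - tr(b a)   [split at a repeated a] = z^3 - 3*z
tr(a^-1 b a b a b) = tr(b a b a b)*tr(a) - tr(b a b a b a)   [inverse elimination on a] = x*y*z^2 - x^2*z - z^3 - x*y + 3*z
tr(a b^-1 a^-1 b a b) = tr(a^-1 b a b a)*tr(b) - tr(a^-1 b a b a b)   [inverse elimination on b] = -x*y*z^2 + x^2*z + y^2*z + z^3 - 3*z
tr(b^-1 a^-1 b a b^-1 a) = tr(a b^-1 a^-1 b a)*tr(b) - tr(a b^-1 a^-1 b a b)   [inverse elimination on b] = -x^2*y^2*z + x^3*y + x*y^3 + 2*x*y*z^2 - x^2*z - y^2*z - z^3 - 3*x*y + 3*z
reduce: tr(b a b^-1 a) = tr(a b a)*tr(b) - tr(a b a b)  (eliminate b^-1) = x*y*z - y^2 - z^2 + 2
tr(b^2) = tr(b)*tr(b) - tr(1)  (reduce the b square) = y^2 - 2
so tr(b^2 a^2) = tr(a)*tr(b^2 a) - tr(b^2)  (reduce the a square) = x*y*z - x^2 - y^2 + 2
reduce: tr(a^2 b^2 a) = tr(a)*tr(b^2 a^2) - tr(b^2 a)  (reduce the a square) = x^2*y*z - x^3 - x*y^2 - y*z + 3*x
tr(a^2 b^2 a b) = tr(b)*tr(a b a^2 b) - tr(a b a^2)  (reduce the b square) = x*y*z^2 - x^2*z - y^2*z + z
reduce: tr(b a b^-1 a^2 b) = tr(a^2 b^2 a)*tr(b) - tr(a^2 b^2 a b)  (eliminate b^-1) = x^2*y^2*z - x^3*y - x*y^3 - x*y*z^2 + x^2*z + 3*x*y - z
reduce: tr(a^2 b a b a) = tr(a)*tr(a b a b a) - tr(a b a b)  (reduce the a square) = x^2*z^2 - x*y*z - x^2 - z^2 + 2
reduce: tr(a^2 b a b a b) = tr(a)*tr(b a b a b a) - tr(b a b a b)  (reduce the a square) = x*z^3 - y*z^2 - 2*x*z + y
tr(b a b^-1 a^2 b a) = tr(a^2 b a b a)*tr(b) - tr(a^2 b a b a b)  (eliminate b^-1) = x^2*y*z^2 - x*y^2*z - x*z^3 - x^2*y + 2*x*z + y
tr(a^-1 b a b^-1 a^2 b) = tr(b a b^-1 a^2 b)*tr(a) - tr(b a b^-1 a^2 b a)  (eliminate a^-1) = x^3*y^2*z - x^4*y - x^2*y^3 - 2*x^2*y*z^2 + x^3*z + x*y^2*z + x*z^3 + 4*x^2*y - 3*x*z - y
tr(b^-1 a^-1 b a b^-1 a^2) = tr(a^-1 b a b^-1 a^2)*tr(b) - tr(a^-1 b a b^-1 a^2 b)  (eliminate b^-1) = -x^3*y^2*z + x^4*y + x^2*y^3 + 2*x^2*y*z^2 - x^3*z - x*z^3 - 4*x^2*y - y^3 - y*z^2 + 3*x*z + 3*y
assemble the triple (tr(r) - 2; tr(r a) - x; tr(r b) - y)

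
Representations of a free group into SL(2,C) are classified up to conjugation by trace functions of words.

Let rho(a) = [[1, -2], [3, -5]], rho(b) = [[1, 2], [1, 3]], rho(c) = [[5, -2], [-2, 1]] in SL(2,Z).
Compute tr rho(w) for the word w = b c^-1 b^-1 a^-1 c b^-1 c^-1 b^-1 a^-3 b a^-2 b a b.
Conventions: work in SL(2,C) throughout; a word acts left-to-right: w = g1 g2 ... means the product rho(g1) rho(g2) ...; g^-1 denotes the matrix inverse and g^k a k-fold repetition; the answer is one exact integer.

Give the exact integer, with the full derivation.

rho(b) = [[1, 2], [1, 3]]
... * rho(c^-1) = [[1, 2], [2, 5]]  ->  [[5, 12], [7, 17]]
... * rho(b^-1) = [[3, -2], [-1, 1]]  ->  [[3, 2], [4, 3]]
... * rho(a^-1) = [[-5, 2], [-3, 1]]  ->  [[-21, 8], [-29, 11]]
... * rho(c) = [[5, -2], [-2, 1]]  ->  [[-121, 50], [-167, 69]]
... * rho(b^-1) = [[3, -2], [-1, 1]]  ->  [[-413, 292], [-570, 403]]
... * rho(c^-1) = [[1, 2], [2, 5]]  ->  [[171, 634], [236, 875]]
... * rho(b^-1) = [[3, -2], [-1, 1]]  ->  [[-121, 292], [-167, 403]]
... * rho(a^-1) = [[-5, 2], [-3, 1]]  ->  [[-271, 50], [-374, 69]]
... * rho(a^-1) = [[-5, 2], [-3, 1]]  ->  [[1205, -492], [1663, -679]]
... * rho(a^-1) = [[-5, 2], [-3, 1]]  ->  [[-4549, 1918], [-6278, 2647]]
... * rho(b) = [[1, 2], [1, 3]]  ->  [[-2631, -3344], [-3631, -4615]]
... * rho(a^-1) = [[-5, 2], [-3, 1]]  ->  [[23187, -8606], [32000, -11877]]
... * rho(a^-1) = [[-5, 2], [-3, 1]]  ->  [[-90117, 37768], [-124369, 52123]]
... * rho(b) = [[1, 2], [1, 3]]  ->  [[-52349, -66930], [-72246, -92369]]
... * rho(a) = [[1, -2], [3, -5]]  ->  [[-253139, 439348], [-349353, 606337]]
... * rho(b) = [[1, 2], [1, 3]]  ->  [[186209, 811766], [256984, 1120305]]
tr = 186209 + 1120305 = 1306514

1306514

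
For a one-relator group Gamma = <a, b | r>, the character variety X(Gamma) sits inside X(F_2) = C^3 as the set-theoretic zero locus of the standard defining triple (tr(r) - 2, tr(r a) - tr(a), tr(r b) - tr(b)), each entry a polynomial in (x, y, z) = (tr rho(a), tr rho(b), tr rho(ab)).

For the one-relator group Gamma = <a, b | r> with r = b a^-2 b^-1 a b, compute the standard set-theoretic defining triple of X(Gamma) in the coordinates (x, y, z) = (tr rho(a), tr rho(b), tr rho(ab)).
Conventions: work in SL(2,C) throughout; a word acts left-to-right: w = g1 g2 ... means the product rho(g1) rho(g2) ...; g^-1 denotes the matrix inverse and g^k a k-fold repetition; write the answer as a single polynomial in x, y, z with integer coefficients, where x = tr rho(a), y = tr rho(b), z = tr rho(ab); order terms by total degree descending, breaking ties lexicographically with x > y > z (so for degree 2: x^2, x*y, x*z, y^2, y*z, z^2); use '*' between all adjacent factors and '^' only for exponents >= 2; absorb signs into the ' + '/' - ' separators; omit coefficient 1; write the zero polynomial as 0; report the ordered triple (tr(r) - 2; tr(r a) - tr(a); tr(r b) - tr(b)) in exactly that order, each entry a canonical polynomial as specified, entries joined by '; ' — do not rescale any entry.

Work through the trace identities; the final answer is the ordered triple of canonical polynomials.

-x^2*y^2*z + x^3*y + x*y^3 + x*y*z^2 - 3*x*y - z - 2; -x^2*y*z^2 + x^3*z + x*y^2*z + x*z^3 - 4*x*z - x + y; -x^2*y^3*z + x^3*y^2 + x*y^4 + x*y^2*z^2 + x^2*y*z - x^3 - 4*x*y^2 - x*z^2 - y*z + 3*x - y

tr(b^2 a) = tr(b) * tr(a b) - tr(a)   [square of b] = y*z - x
tr(b^2) = tr(b) * tr(b) - tr(1)   [square of b] = y^2 - 2
tr(a b^2 a) = tr(a) * tr(b^2 a) - tr(b^2)   [square of a] = x*y*z - x^2 - y^2 + 2
tr(a b a b) = tr(a b) * tr(a b) - tr(1)   [split at a repeated a] = z^2 - 2
tr(a b a) = tr(a) * tr(b a) - tr(b)   [square of a] = x*z - y
use: tr(a b^2 a b) = tr(b) * tr(a b a b) - tr(a b a)   [square of b] = y*z^2 - x*z - y
use: tr(b^-1 a b^2 a) = tr(a b^2 a) * tr(b) - tr(a b^2 a b)   [inverse elimination on b] = x*y^2*z - x^2*y - y^3 - y*z^2 + x*z + 3*y
tr(a^-1 b^-1 a b^2) = tr(b^-1 a b^2) * tr(a) - tr(b^-1 a b^2 a)   [inverse elimination on a] = -x*y^2*z + x^2*y + y^3 + y*z^2 - 3*y
apply: tr(b a^-2 b^-1 a b) = tr(a^-1 b^-1 a b^2) * tr(a) - tr(a^-1 b^-1 a b^2 a)   [inverse elimination on a] = -x^2*y^2*z + x^3*y + x*y^3 + x*y*z^2 - 3*x*y - z
use: tr(a b a b a) = tr(a) * tr(b a b a) - tr(b a b) = x*z^2 - y*z - x
use: tr(a b a b a b) = tr(b a b a) * tr(b a) - tr(a b)   [split at repeated b] = z^3 - 3*z
use: tr(b^-1 a b a b a) = tr(a b a b a) * tr(b) - tr(a b a b a b) = x*y*z^2 - y^2*z - z^3 - x*y + 3*z
apply: tr(a^-1 b^-1 a b a b) = tr(b^-1 a b a b) * tr(a) - tr(b^-1 a b a b a) = -x*y*z^2 + x^2*z + y^2*z + z^3 - 3*z
tr(b a^-2 b^-1 a b a) = tr(a^-1 b^-1 a b a b) * tr(a) - tr(a^-1 b^-1 a b a b a) = -x^2*y*z^2 + x^3*z + x*y^2*z + x*z^3 - 4*x*z + y
tr(b^3) = tr(b) * tr(b^2) - tr(b)   [square of b] = y^3 - 3*y
apply: tr(a b^3) = tr(b) * tr(a b^2) - tr(a b)   [square of b] = y^2*z - x*y - z
tr(b a b^3) = tr(b) * tr(a b^3) - tr(a b^2)   [square of b] = y^3*z - x*y^2 - 2*y*z + x
apply: tr(b a b^3 a) = tr(b) * tr(b a b a b) - tr(b a b a)   [square of b] = y^2*z^2 - x*y*z - y^2 - z^2 + 2
tr(a b^3 a^-1 b) = tr(b a b^3) * tr(a) - tr(b a b^3 a)   [inverse elimination on a] = x*y^3*z - x^2*y^2 - y^2*z^2 - x*y*z + x^2 + y^2 + z^2 - 2
tr(a^-1 b^-1 a b^3) = tr(a b^3 a^-1) * tr(b) - tr(a b^3 a^-1 b)   [inverse elimination on b] = -x*y^3*z + x^2*y^2 + y^4 + y^2*z^2 + x*y*z - x^2 - 4*y^2 - z^2 + 2
apply: tr(b a^-2 b^-1 a b^2) = tr(a^-1 b^-1 a b^3) * tr(a) - tr(a^-1 b^-1 a b^3 a)   [inverse elimination on a] = -x^2*y^3*z + x^3*y^2 + x*y^4 + x*y^2*z^2 + x^2*y*z - x^3 - 4*x*y^2 - x*z^2 - y*z + 3*x
assemble the triple (tr(r) - 2; tr(r a) - x; tr(r b) - y)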